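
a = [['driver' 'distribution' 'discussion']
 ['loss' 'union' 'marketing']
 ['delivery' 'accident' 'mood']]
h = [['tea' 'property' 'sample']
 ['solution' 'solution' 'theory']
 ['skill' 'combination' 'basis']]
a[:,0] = ['driver', 'loss', 'delivery']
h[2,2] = 'basis'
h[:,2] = ['sample', 'theory', 'basis']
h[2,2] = 'basis'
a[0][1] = 'distribution'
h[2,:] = ['skill', 'combination', 'basis']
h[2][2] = 'basis'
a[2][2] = 'mood'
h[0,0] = 'tea'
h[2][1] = 'combination'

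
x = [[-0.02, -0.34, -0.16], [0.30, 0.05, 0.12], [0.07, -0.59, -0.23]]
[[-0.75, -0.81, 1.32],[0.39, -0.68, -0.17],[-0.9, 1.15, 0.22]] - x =[[-0.73, -0.47, 1.48], [0.09, -0.73, -0.29], [-0.97, 1.74, 0.45]]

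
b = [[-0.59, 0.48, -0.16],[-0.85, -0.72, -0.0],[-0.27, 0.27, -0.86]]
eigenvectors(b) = [[0.02+0.52j, (0.02-0.52j), (0.02+0j)], [(-0.75+0j), (-0.75-0j), (0.31+0j)], [(-0.31+0.27j), (-0.31-0.27j), (0.95+0j)]]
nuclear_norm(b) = 2.74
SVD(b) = [[-0.43, 0.40, -0.81], [-0.78, -0.61, 0.11], [-0.45, 0.68, 0.57]] @ diag([1.1601389255850236, 1.0491436016372377, 0.5327057128340874]) @ [[0.9, 0.20, 0.39], [0.10, 0.78, -0.62], [0.43, -0.6, -0.68]]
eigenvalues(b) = [(-0.7+0.59j), (-0.7-0.59j), (-0.78+0j)]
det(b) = -0.65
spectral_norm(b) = 1.16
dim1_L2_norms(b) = [0.78, 1.11, 0.94]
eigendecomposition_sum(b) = [[(-0.3+0.36j), 0.24+0.29j, (-0.07-0.1j)],[(-0.5-0.45j), (-0.42+0.32j), (0.15-0.09j)],[(-0.37-0.01j), (-0.06+0.28j), (0.03-0.09j)]] + [[(-0.3-0.36j),0.24-0.29j,-0.07+0.10j], [-0.50+0.45j,(-0.42-0.32j),(0.15+0.09j)], [(-0.37+0.01j),-0.06-0.28j,0.03+0.09j]] + [[0.01+0.00j, (0.01-0j), -0.02+0.00j], [0.15+0.00j, (0.13-0j), -0.30+0.00j], [(0.47+0j), (0.39-0j), -0.92+0.00j]]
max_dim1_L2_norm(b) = 1.11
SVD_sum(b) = [[-0.44, -0.10, -0.19], [-0.81, -0.19, -0.36], [-0.47, -0.11, -0.21]] + [[0.04, 0.32, -0.26], [-0.06, -0.50, 0.40], [0.07, 0.56, -0.45]] + [[-0.19, 0.26, 0.29], [0.03, -0.04, -0.04], [0.13, -0.18, -0.21]]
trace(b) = -2.17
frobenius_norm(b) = 1.65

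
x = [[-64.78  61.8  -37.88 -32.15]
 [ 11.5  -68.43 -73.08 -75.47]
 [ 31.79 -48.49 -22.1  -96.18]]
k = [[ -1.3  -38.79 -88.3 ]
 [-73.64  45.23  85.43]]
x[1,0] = 11.5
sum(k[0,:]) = -128.39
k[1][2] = 85.43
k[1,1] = 45.23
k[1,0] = -73.64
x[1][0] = 11.5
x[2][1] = -48.49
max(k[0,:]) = -1.3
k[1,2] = 85.43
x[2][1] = -48.49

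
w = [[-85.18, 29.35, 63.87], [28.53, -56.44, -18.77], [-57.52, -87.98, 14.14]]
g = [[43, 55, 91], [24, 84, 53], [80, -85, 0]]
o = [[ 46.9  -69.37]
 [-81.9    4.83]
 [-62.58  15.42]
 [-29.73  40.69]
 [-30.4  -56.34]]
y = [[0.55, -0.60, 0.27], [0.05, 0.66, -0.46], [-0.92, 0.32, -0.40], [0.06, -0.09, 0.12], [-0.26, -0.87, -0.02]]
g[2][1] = -85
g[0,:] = [43, 55, 91]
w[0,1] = 29.35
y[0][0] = 0.546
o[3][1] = 40.69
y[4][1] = -0.868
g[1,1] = 84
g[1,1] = 84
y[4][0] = -0.261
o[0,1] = -69.37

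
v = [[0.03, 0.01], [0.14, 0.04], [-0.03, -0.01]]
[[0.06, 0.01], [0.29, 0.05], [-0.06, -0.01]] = v @ [[1.59,0.48], [1.6,-0.38]]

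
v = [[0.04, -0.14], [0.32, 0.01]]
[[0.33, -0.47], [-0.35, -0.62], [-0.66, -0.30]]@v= [[-0.14, -0.05], [-0.21, 0.04], [-0.12, 0.09]]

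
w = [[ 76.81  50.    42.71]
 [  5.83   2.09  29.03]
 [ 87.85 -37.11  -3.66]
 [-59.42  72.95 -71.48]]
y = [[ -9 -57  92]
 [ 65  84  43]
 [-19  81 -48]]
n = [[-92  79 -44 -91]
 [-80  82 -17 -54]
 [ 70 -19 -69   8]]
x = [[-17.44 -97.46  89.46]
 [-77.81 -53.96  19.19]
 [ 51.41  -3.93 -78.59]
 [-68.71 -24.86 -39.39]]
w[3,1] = 72.95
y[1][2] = 43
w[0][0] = 76.81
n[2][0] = 70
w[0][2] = 42.71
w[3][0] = -59.42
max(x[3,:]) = -24.86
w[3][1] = 72.95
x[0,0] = -17.44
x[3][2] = -39.39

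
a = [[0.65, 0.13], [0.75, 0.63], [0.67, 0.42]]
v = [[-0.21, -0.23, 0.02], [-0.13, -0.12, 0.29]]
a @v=[[-0.15, -0.17, 0.05], [-0.24, -0.25, 0.2], [-0.2, -0.2, 0.14]]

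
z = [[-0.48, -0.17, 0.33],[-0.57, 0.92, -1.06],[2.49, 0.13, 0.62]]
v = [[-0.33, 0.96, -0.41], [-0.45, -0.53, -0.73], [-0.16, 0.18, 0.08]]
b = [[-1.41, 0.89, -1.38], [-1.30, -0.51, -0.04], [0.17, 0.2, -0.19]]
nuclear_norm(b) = 3.55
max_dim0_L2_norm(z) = 2.6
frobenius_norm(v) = 1.51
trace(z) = 1.06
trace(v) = -0.78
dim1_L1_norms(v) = [1.7, 1.71, 0.42]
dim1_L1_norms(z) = [0.98, 2.55, 3.24]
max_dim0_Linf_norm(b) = 1.41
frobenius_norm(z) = 3.04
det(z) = -0.73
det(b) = -0.13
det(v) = 0.19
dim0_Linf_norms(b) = [1.41, 0.89, 1.38]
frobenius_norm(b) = 2.60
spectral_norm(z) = 2.73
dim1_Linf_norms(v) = [0.96, 0.73, 0.18]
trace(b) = -2.11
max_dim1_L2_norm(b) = 2.16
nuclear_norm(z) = 4.26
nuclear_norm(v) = 2.28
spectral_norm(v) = 1.12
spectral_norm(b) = 2.30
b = v @ z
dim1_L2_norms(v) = [1.09, 1.01, 0.25]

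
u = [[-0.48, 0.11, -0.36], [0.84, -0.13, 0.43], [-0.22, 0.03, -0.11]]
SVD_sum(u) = [[-0.52, 0.09, -0.3],[0.82, -0.14, 0.47],[-0.21, 0.04, -0.12]] + [[0.04, 0.02, -0.06], [0.02, 0.01, -0.04], [-0.01, -0.00, 0.01]] + [[0.00, -0.00, -0.0], [0.0, -0.0, -0.00], [0.0, -0.0, -0.00]]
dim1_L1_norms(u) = [0.95, 1.4, 0.36]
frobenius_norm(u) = 1.16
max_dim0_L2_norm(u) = 0.99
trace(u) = -0.72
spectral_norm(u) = 1.15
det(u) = 0.00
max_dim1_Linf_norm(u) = 0.84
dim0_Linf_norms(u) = [0.84, 0.13, 0.43]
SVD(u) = [[-0.52, -0.85, 0.03], [0.82, -0.50, 0.27], [-0.21, 0.17, 0.96]] @ diag([1.1544259086836, 0.09050977282092841, 0.0029668811819746075]) @ [[0.86, -0.15, 0.49], [-0.51, -0.26, 0.82], [0.01, -0.95, -0.3]]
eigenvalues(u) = [-0.79, 0.07, -0.01]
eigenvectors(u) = [[-0.54, 0.36, -0.02], [0.82, 0.89, 0.95], [-0.21, -0.29, 0.32]]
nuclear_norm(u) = 1.25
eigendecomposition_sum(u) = [[-0.51, 0.10, -0.33],[0.78, -0.15, 0.51],[-0.2, 0.04, -0.13]] + [[0.03,0.01,-0.03],[0.07,0.02,-0.07],[-0.02,-0.01,0.02]] + [[0.00, 0.00, 0.00],  [-0.0, -0.00, -0.01],  [-0.0, -0.00, -0.00]]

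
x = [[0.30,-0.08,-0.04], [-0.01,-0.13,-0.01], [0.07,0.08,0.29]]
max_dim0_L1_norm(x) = 0.38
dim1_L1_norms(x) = [0.42, 0.15, 0.44]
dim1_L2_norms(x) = [0.31, 0.13, 0.31]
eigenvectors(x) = [[0.08+0.59j, (0.08-0.59j), 0.16+0.00j], [(-0.02-0.01j), (-0.02+0.01j), 0.96+0.00j], [(0.8+0j), 0.80-0.00j, (-0.21+0j)]]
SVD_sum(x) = [[0.23,  -0.01,  0.11], [-0.01,  0.00,  -0.00], [0.17,  -0.01,  0.09]] + [[0.07, -0.08, -0.15], [0.02, -0.03, -0.05], [-0.09, 0.11, 0.20]] + [[0.0, 0.01, -0.00], [-0.03, -0.1, 0.04], [-0.0, -0.02, 0.01]]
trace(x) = 0.46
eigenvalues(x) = [(0.29+0.05j), (0.29-0.05j), (-0.13+0j)]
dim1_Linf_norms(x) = [0.3, 0.13, 0.29]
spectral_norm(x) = 0.32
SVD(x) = [[-0.80, 0.59, 0.1], [0.03, 0.2, -0.98], [-0.6, -0.78, -0.17]] @ diag([0.31622822317255483, 0.3108484776715517, 0.11778342327512663]) @ [[-0.89, 0.04, -0.45], [0.39, -0.44, -0.81], [0.23, 0.9, -0.37]]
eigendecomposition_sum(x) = [[0.15+0.01j, (-0.03+0.02j), (-0.02+0.11j)], [-0.00+0.00j, -0.00-0.00j, -0.00-0.00j], [(0.03-0.2j), 0.03+0.04j, (0.14+0.05j)]] + [[(0.15-0.01j), (-0.03-0.02j), (-0.02-0.11j)], [-0.00-0.00j, -0.00+0.00j, (-0+0j)], [0.03+0.20j, (0.03-0.04j), 0.14-0.05j]] + [[(-0+0j), (-0.02+0j), -0.00+0.00j], [(-0+0j), (-0.13+0j), -0.00+0.00j], [-0j, (0.03-0j), 0.00-0.00j]]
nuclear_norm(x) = 0.74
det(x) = -0.01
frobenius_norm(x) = 0.46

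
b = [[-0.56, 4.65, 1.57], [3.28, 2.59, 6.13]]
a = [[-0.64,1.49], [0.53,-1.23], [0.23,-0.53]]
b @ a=[[3.18, -7.39], [0.68, -1.55]]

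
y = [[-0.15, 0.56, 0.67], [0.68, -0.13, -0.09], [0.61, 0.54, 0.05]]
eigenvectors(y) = [[0.63, 0.69, 0.32], [0.36, -0.73, -0.77], [0.69, -0.03, 0.55]]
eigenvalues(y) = [0.9, -0.77, -0.35]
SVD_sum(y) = [[0.3, 0.52, 0.33], [0.07, 0.12, 0.08], [0.31, 0.53, 0.34]] + [[-0.48, 0.11, 0.25], [0.57, -0.13, -0.30], [0.34, -0.08, -0.18]] + [[0.03, -0.07, 0.08],  [0.05, -0.11, 0.14],  [-0.04, 0.09, -0.11]]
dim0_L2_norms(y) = [0.93, 0.79, 0.68]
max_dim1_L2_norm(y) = 0.89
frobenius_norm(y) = 1.39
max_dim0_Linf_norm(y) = 0.68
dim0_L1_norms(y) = [1.44, 1.23, 0.81]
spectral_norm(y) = 0.99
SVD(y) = [[0.69, 0.59, 0.42], [0.16, -0.70, 0.7], [0.71, -0.42, -0.57]] @ diag([0.9905465785172404, 0.9432642708561043, 0.2601345634745427]) @ [[0.44, 0.75, 0.49], [-0.86, 0.20, 0.46], [0.25, -0.62, 0.74]]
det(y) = 0.24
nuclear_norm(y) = 2.19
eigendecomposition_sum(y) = [[0.39, 0.36, 0.27], [0.22, 0.20, 0.16], [0.43, 0.39, 0.3]] + [[-0.63,0.11,0.53], [0.67,-0.12,-0.56], [0.03,-0.0,-0.02]] + [[0.09, 0.09, -0.13], [-0.22, -0.22, 0.31], [0.15, 0.15, -0.22]]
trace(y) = -0.23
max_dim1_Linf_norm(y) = 0.68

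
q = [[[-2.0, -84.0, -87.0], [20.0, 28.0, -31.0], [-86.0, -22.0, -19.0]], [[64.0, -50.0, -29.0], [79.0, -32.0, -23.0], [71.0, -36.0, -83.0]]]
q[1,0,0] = 64.0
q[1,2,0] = 71.0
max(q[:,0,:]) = 64.0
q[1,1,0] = 79.0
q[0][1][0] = 20.0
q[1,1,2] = -23.0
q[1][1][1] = -32.0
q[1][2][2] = -83.0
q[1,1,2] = -23.0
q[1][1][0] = 79.0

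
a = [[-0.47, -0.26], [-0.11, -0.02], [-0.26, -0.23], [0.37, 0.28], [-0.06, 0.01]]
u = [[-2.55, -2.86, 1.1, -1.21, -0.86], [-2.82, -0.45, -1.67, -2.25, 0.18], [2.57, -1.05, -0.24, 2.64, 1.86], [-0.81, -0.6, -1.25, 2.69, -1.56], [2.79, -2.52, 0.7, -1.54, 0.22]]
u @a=[[0.83, 0.12],[0.97, 0.50],[-0.16, 0.17],[1.86, 1.25],[-1.80, -1.27]]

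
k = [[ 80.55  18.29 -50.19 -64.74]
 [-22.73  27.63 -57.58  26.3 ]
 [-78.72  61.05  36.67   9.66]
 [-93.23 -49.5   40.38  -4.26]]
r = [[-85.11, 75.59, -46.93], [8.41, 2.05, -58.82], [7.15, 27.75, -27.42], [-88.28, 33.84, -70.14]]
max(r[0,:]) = 75.59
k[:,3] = [-64.74, 26.3, 9.66, -4.26]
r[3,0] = -88.28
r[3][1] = 33.84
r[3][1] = 33.84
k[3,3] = -4.26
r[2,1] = 27.75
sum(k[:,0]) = -114.13000000000001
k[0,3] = -64.74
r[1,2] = -58.82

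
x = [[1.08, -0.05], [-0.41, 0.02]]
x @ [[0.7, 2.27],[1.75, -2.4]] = [[0.67, 2.57], [-0.25, -0.98]]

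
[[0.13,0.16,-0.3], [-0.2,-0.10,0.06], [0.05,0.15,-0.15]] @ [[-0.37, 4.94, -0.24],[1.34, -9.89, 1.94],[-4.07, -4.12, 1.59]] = [[1.39, 0.3, -0.2], [-0.30, -0.25, -0.05], [0.79, -0.62, 0.04]]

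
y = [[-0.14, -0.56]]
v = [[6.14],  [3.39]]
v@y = [[-0.86, -3.44], [-0.47, -1.9]]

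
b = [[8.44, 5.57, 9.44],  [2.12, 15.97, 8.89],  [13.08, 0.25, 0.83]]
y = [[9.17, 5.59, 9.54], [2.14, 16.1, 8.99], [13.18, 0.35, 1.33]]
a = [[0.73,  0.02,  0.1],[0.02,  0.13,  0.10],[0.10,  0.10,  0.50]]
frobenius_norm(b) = 26.49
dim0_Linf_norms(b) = [13.08, 15.97, 9.44]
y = a + b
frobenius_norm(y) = 26.95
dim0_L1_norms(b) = [23.64, 21.79, 19.16]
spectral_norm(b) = 22.38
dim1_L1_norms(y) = [24.3, 27.23, 14.86]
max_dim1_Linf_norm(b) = 15.97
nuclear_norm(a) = 1.36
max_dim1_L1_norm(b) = 26.98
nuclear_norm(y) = 40.44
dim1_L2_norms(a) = [0.74, 0.17, 0.52]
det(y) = -1203.28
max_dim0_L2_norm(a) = 0.74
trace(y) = 26.60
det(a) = 0.04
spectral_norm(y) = 22.87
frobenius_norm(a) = 0.92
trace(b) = 25.24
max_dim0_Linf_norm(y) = 16.1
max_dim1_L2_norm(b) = 18.4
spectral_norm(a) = 0.77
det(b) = -1235.90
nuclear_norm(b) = 40.02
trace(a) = 1.36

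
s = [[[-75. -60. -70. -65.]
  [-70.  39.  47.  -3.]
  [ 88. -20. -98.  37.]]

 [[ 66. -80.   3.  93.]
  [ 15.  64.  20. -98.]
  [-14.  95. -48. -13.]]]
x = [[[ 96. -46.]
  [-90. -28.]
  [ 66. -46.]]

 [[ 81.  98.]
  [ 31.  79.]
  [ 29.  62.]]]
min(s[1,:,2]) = -48.0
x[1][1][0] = 31.0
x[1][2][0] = 29.0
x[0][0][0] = 96.0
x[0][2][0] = 66.0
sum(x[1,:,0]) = 141.0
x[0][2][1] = -46.0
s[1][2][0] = -14.0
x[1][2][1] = 62.0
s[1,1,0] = 15.0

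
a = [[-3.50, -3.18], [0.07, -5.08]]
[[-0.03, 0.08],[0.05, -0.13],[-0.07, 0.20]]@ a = [[0.11, -0.31], [-0.18, 0.50], [0.26, -0.79]]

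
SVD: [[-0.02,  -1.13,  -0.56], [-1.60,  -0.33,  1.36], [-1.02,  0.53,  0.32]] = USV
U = [[0.16, 0.90, 0.40], [-0.88, 0.32, -0.35], [-0.44, -0.30, 0.85]]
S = [2.35, 1.31, 0.54]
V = [[0.79,-0.05,-0.61], [-0.17,-0.98,-0.13], [-0.59,0.21,-0.78]]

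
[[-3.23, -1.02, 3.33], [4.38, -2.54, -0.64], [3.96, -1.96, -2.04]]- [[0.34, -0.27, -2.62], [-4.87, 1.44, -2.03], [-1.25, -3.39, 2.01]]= [[-3.57, -0.75, 5.95], [9.25, -3.98, 1.39], [5.21, 1.43, -4.05]]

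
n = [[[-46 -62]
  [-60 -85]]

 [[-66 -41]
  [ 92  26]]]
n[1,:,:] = [[-66, -41], [92, 26]]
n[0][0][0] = -46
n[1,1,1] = 26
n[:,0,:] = [[-46, -62], [-66, -41]]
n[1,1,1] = 26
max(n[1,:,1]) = 26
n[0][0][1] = -62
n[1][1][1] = 26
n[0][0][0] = -46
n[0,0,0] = -46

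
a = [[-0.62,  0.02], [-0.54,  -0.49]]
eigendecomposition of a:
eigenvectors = [[(-0.12+0.15j), -0.12-0.15j], [(-0.98+0j), -0.98-0.00j]]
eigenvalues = [(-0.56+0.08j), (-0.56-0.08j)]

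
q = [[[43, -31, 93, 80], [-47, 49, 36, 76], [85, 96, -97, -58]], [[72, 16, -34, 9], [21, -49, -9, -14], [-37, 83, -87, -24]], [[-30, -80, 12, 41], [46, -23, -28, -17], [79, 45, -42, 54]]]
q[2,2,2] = -42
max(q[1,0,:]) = 72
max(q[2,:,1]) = 45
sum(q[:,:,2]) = -156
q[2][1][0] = 46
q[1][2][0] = -37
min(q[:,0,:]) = -80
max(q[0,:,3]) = 80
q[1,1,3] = -14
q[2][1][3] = -17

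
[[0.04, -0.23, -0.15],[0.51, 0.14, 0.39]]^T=[[0.04, 0.51], [-0.23, 0.14], [-0.15, 0.39]]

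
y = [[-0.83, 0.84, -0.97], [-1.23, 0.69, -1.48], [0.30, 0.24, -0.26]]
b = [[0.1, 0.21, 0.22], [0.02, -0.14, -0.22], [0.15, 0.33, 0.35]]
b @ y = [[-0.28, 0.28, -0.46], [0.09, -0.13, 0.25], [-0.43, 0.44, -0.72]]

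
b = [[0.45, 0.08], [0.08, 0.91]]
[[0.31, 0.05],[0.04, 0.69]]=b@ [[0.70, -0.02], [-0.02, 0.76]]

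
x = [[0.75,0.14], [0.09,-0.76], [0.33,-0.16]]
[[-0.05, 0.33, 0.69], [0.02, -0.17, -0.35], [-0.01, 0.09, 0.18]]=x @ [[-0.06,  0.39,  0.81], [-0.04,  0.27,  0.56]]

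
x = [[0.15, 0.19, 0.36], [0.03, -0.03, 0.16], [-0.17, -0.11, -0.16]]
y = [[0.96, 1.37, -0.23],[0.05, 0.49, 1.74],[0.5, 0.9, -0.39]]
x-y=[[-0.81, -1.18, 0.59], [-0.02, -0.52, -1.58], [-0.67, -1.01, 0.23]]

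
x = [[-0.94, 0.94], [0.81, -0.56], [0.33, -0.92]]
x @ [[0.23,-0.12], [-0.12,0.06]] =[[-0.33,0.17], [0.25,-0.13], [0.19,-0.09]]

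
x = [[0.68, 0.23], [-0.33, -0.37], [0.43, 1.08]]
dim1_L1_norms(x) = [0.91, 0.7, 1.51]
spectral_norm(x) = 1.36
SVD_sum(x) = [[0.32, 0.47], [-0.27, -0.41], [0.64, 0.94]] + [[0.36,-0.24], [-0.06,0.04], [-0.21,0.14]]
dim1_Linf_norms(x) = [0.68, 0.37, 1.08]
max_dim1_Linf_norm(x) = 1.08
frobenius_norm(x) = 1.45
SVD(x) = [[-0.42, -0.86], [0.36, 0.13], [-0.83, 0.49]] @ diag([1.3628598151785845, 0.5049882416169662]) @ [[-0.56, -0.83], [-0.83, 0.56]]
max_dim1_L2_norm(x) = 1.16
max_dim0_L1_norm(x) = 1.68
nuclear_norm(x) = 1.87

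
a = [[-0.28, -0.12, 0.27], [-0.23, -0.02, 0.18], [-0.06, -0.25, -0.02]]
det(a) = 0.00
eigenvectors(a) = [[0.66+0.00j, 0.66-0.00j, (0.65+0j)], [(0.45+0j), 0.45-0.00j, (-0.37+0j)], [(0.41+0.44j), 0.41-0.44j, (0.66+0j)]]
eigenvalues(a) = [(-0.19+0.18j), (-0.19-0.18j), (0.06+0j)]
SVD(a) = [[-0.80, -0.06, -0.6], [-0.56, -0.29, 0.78], [-0.22, 0.96, 0.20]] @ diag([0.5072927661711214, 0.24356097594422718, 0.03510128754829086]) @ [[0.72, 0.32, -0.62], [0.11, -0.93, -0.36], [-0.69, 0.19, -0.7]]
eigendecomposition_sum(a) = [[(-0.16-0.08j), (-0.04+0.12j), 0.13+0.14j], [-0.11-0.05j, -0.02+0.08j, 0.09+0.10j], [(-0.05-0.15j), -0.10+0.05j, (-0.01+0.18j)]] + [[(-0.16+0.08j), (-0.04-0.12j), 0.13-0.14j], [(-0.11+0.05j), -0.02-0.08j, 0.09-0.10j], [-0.05+0.15j, (-0.1-0.05j), (-0.01-0.18j)]] + [[0.03-0.00j, -0.05+0.00j, 0.00+0.00j], [(-0.02+0j), 0.03-0.00j, (-0-0j)], [0.03-0.00j, (-0.05+0j), 0j]]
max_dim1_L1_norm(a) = 0.67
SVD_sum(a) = [[-0.29, -0.13, 0.25], [-0.2, -0.09, 0.17], [-0.08, -0.04, 0.07]] + [[-0.00, 0.01, 0.01], [-0.01, 0.06, 0.03], [0.02, -0.22, -0.08]] + [[0.01, -0.00, 0.01], [-0.02, 0.01, -0.02], [-0.0, 0.0, -0.00]]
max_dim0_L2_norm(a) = 0.37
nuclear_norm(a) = 0.79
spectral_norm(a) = 0.51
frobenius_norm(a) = 0.56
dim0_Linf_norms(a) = [0.28, 0.25, 0.27]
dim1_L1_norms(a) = [0.67, 0.43, 0.33]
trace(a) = -0.32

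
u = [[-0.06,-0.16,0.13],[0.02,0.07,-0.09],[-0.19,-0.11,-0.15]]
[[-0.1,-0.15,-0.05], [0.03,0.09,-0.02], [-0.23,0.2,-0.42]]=u @ [[0.84, -0.84, 0.72], [0.45, 0.64, 0.98], [0.15, -0.74, 1.14]]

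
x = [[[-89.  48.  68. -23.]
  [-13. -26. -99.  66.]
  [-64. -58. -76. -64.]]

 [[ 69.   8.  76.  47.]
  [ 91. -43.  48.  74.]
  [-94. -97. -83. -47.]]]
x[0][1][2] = -99.0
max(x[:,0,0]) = 69.0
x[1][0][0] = 69.0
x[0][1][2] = -99.0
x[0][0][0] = -89.0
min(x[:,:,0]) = -94.0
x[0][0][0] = -89.0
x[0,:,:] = [[-89.0, 48.0, 68.0, -23.0], [-13.0, -26.0, -99.0, 66.0], [-64.0, -58.0, -76.0, -64.0]]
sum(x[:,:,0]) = -100.0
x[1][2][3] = -47.0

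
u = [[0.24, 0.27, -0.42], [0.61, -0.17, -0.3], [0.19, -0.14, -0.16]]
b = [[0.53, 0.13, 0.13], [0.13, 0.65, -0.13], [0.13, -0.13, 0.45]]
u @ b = [[0.11, 0.26, -0.19], [0.26, 0.01, -0.03], [0.06, -0.05, -0.03]]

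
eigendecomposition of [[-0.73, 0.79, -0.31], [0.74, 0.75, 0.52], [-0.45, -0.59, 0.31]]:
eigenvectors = [[(0.91+0j), (-0.35-0.12j), (-0.35+0.12j)], [(-0.4+0j), (-0.28-0.39j), -0.28+0.39j], [(0.12+0j), (0.79+0j), 0.79-0.00j]]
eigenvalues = [(-1.12+0j), (0.72+0.36j), (0.72-0.36j)]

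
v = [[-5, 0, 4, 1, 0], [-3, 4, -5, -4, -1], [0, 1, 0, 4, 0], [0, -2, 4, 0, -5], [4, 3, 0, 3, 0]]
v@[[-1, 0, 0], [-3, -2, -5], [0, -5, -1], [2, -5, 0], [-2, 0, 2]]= [[7, -25, -4], [-15, 37, -17], [5, -22, -5], [16, -16, -4], [-7, -21, -15]]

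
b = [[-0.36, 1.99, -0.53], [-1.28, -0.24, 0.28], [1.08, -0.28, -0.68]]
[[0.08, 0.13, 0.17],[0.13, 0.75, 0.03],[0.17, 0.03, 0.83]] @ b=[[-0.01, 0.08, -0.12],[-0.97, 0.07, 0.12],[0.8, 0.1, -0.65]]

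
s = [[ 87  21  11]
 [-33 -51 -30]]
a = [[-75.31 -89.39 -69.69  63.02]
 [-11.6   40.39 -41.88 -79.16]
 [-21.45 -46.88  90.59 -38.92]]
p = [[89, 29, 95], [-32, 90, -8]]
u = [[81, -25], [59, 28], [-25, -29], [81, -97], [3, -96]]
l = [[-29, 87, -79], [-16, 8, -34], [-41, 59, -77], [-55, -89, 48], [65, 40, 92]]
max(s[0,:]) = 87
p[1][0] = -32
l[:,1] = [87, 8, 59, -89, 40]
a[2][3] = -38.92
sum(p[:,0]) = 57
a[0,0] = -75.31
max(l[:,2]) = 92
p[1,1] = 90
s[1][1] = -51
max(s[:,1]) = 21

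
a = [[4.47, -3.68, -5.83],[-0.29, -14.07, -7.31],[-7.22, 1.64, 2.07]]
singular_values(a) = [17.38, 8.44, 2.19]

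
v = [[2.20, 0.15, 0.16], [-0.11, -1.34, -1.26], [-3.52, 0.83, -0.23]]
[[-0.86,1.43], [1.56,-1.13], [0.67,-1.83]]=v @ [[-0.31, 0.59], [-0.65, 0.41], [-0.52, 0.41]]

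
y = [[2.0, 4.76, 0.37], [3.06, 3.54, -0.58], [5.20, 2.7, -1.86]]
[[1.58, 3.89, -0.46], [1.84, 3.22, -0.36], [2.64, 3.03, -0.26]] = y @[[0.52, 0.10, 0.18], [0.1, 0.79, -0.20], [0.18, -0.20, 0.35]]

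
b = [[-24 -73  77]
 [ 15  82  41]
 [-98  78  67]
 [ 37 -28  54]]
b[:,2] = [77, 41, 67, 54]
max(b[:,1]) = 82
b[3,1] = -28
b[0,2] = 77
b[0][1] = -73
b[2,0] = -98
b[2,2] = 67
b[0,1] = -73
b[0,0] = -24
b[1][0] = 15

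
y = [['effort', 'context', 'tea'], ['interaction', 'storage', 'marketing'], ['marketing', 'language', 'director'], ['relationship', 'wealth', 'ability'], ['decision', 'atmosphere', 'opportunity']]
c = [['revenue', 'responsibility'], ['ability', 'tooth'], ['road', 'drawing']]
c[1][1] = 'tooth'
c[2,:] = ['road', 'drawing']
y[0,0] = 'effort'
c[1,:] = ['ability', 'tooth']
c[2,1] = 'drawing'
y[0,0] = 'effort'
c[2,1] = 'drawing'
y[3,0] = 'relationship'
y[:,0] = ['effort', 'interaction', 'marketing', 'relationship', 'decision']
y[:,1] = ['context', 'storage', 'language', 'wealth', 'atmosphere']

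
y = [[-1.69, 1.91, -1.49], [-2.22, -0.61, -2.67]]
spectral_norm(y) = 4.17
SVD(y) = [[-0.60, -0.8], [-0.80, 0.6]] @ diag([4.17111804011117, 1.9379046146441679]) @ [[0.67, -0.16, 0.73], [0.0, -0.98, -0.22]]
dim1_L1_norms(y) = [5.09, 5.5]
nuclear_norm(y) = 6.11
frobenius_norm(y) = 4.60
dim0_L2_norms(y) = [2.79, 2.01, 3.06]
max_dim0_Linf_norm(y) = 2.67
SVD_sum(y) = [[-1.68, 0.40, -1.83], [-2.22, 0.53, -2.41]] + [[-0.01, 1.51, 0.34],[0.0, -1.14, -0.26]]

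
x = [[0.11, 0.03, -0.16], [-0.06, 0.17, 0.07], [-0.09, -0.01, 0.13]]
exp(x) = [[1.12,0.04,-0.18], [-0.07,1.18,0.09], [-0.10,-0.01,1.15]]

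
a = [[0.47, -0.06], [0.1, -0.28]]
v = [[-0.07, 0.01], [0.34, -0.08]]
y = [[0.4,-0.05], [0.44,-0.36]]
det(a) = -0.13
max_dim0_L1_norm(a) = 0.57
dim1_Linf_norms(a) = [0.47, 0.28]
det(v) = 0.00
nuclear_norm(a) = 0.75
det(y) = -0.12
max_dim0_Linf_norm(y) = 0.44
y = a + v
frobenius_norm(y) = 0.70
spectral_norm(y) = 0.67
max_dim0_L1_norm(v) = 0.41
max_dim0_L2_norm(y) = 0.59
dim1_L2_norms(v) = [0.07, 0.35]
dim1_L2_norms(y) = [0.4, 0.57]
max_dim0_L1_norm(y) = 0.84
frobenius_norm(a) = 0.56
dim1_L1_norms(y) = [0.45, 0.8]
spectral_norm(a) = 0.50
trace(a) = 0.19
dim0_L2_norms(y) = [0.59, 0.36]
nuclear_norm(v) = 0.36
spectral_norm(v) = 0.36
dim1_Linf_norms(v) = [0.07, 0.34]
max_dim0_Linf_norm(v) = 0.34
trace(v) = -0.15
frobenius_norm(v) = 0.36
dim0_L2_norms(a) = [0.48, 0.29]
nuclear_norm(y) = 0.85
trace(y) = 0.04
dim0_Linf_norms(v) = [0.34, 0.08]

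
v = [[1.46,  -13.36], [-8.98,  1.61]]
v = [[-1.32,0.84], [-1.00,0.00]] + [[2.78, -14.20], [-7.98, 1.61]]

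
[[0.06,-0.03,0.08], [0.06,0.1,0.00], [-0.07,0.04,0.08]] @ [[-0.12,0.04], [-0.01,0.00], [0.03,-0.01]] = [[-0.00, 0.0], [-0.01, 0.00], [0.01, -0.0]]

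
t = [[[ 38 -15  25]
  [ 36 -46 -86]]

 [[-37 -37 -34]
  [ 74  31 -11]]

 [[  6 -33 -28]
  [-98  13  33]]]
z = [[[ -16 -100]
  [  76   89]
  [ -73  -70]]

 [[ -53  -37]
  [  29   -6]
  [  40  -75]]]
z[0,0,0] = -16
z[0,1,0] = 76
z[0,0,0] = -16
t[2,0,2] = -28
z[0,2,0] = -73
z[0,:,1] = [-100, 89, -70]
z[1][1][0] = 29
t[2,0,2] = -28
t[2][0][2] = -28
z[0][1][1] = 89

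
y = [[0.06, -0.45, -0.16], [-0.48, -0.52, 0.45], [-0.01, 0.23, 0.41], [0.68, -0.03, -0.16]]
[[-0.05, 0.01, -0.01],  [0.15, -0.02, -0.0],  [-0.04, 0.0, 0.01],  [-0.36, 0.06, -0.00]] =y @[[-0.56, 0.09, 0.0], [0.09, -0.02, 0.02], [-0.16, 0.02, 0.02]]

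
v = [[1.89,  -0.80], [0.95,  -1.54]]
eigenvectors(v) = [[0.96, 0.24], [0.29, 0.97]]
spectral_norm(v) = 2.61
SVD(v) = [[-0.76, -0.65],[-0.65, 0.76]] @ diag([2.608967573234389, 0.8243107434769139]) @ [[-0.79, 0.62], [-0.62, -0.79]]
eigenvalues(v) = [1.65, -1.3]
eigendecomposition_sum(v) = [[1.79, -0.45], [0.53, -0.13]] + [[0.1, -0.35], [0.42, -1.41]]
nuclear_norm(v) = 3.43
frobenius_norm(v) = 2.74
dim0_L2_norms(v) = [2.12, 1.74]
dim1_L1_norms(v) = [2.69, 2.49]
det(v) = -2.15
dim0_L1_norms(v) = [2.84, 2.34]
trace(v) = 0.35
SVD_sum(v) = [[1.56,-1.22], [1.34,-1.05]] + [[0.33, 0.42], [-0.39, -0.49]]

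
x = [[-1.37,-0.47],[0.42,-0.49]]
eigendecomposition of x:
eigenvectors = [[0.73+0.00j, (0.73-0j)], [-0.68-0.10j, -0.68+0.10j]]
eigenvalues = [(-0.93+0.06j), (-0.93-0.06j)]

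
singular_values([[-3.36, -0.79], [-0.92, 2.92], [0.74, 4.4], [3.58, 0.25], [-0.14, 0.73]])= [5.63, 4.79]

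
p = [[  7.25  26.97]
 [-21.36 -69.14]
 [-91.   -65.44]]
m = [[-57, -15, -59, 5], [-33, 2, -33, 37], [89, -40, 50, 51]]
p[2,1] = -65.44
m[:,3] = [5, 37, 51]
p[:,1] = [26.97, -69.14, -65.44]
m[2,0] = 89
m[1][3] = 37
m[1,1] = 2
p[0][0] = 7.25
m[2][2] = 50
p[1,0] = -21.36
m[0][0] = -57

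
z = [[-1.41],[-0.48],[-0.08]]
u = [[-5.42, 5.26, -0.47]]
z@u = [[7.64, -7.42, 0.66], [2.6, -2.52, 0.23], [0.43, -0.42, 0.04]]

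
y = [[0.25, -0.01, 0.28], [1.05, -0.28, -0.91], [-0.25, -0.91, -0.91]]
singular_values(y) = [1.65, 1.04, 0.26]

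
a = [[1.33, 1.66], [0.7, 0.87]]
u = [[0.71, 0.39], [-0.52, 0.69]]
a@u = [[0.08, 1.66], [0.04, 0.87]]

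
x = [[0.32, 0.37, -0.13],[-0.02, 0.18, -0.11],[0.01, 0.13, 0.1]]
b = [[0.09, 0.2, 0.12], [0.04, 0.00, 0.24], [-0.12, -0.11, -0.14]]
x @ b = [[0.06, 0.08, 0.15],[0.02, 0.01, 0.06],[-0.01, -0.01, 0.02]]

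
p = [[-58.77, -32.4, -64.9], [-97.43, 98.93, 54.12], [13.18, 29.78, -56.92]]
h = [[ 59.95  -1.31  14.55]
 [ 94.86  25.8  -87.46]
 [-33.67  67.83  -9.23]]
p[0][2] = -64.9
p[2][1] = 29.78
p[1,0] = -97.43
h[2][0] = -33.67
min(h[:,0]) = -33.67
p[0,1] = -32.4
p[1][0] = -97.43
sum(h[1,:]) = 33.2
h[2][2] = -9.23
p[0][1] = -32.4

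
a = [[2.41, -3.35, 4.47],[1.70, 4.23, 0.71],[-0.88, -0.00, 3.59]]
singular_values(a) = [6.71, 4.57, 2.47]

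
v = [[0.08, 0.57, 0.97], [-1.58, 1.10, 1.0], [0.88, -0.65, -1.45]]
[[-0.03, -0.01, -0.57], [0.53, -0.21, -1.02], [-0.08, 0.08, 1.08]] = v@[[-0.21, 0.08, 0.24],[0.42, -0.12, -0.06],[-0.26, 0.05, -0.57]]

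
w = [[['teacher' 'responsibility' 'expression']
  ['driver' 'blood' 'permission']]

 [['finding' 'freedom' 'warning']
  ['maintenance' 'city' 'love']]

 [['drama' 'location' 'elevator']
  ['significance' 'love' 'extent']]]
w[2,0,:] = ['drama', 'location', 'elevator']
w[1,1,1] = 'city'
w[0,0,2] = 'expression'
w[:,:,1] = [['responsibility', 'blood'], ['freedom', 'city'], ['location', 'love']]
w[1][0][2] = 'warning'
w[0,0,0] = 'teacher'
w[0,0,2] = 'expression'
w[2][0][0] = 'drama'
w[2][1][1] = 'love'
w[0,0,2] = 'expression'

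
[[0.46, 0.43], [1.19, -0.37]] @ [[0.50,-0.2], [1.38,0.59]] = [[0.82, 0.16], [0.08, -0.46]]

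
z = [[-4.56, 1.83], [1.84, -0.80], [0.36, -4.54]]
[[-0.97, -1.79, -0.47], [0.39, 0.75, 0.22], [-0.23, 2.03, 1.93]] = z @ [[0.24,0.22,-0.07],  [0.07,-0.43,-0.43]]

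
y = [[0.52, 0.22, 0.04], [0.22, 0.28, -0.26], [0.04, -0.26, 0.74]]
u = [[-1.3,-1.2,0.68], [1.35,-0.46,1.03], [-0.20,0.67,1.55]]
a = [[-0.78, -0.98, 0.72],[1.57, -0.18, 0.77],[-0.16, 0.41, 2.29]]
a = u + y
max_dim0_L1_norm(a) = 3.78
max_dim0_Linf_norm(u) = 1.55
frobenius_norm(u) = 3.09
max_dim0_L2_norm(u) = 1.98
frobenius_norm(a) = 3.26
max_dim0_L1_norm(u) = 3.26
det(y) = 0.03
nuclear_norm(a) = 5.34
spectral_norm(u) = 2.01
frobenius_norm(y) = 1.06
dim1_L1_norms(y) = [0.78, 0.76, 1.04]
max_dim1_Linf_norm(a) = 2.29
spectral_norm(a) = 2.53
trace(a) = 1.33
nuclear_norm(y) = 1.54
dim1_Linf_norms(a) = [0.98, 1.57, 2.29]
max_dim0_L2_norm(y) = 0.79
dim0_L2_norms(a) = [1.76, 1.08, 2.52]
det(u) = 5.13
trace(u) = -0.21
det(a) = 4.65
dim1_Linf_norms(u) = [1.3, 1.35, 1.55]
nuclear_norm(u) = 5.27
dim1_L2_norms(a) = [1.44, 1.76, 2.33]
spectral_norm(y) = 0.87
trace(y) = 1.54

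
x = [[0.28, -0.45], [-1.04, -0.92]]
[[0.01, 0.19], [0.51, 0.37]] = x @ [[-0.3, 0.02], [-0.21, -0.42]]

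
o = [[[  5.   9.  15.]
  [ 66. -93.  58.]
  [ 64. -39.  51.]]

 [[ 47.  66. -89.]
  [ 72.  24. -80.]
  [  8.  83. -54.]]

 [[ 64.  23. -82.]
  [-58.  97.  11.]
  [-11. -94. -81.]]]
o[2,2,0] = -11.0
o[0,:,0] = [5.0, 66.0, 64.0]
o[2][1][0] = -58.0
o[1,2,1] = 83.0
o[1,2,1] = 83.0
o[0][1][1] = -93.0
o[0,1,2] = 58.0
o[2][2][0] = -11.0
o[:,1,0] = [66.0, 72.0, -58.0]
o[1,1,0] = 72.0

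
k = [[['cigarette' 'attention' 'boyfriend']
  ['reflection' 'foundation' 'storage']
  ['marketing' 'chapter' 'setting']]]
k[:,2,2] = ['setting']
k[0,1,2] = 'storage'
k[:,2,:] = [['marketing', 'chapter', 'setting']]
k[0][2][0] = 'marketing'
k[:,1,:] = [['reflection', 'foundation', 'storage']]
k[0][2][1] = 'chapter'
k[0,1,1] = 'foundation'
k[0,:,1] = ['attention', 'foundation', 'chapter']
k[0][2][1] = 'chapter'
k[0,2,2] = 'setting'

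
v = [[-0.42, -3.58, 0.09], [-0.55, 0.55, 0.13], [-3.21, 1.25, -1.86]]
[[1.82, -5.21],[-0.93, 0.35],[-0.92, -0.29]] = v @ [[0.77,0.70], [-0.63,1.37], [-1.26,-0.13]]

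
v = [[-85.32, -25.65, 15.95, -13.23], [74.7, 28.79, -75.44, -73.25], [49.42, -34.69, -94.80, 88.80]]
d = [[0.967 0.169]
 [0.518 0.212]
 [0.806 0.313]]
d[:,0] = [0.967, 0.518, 0.806]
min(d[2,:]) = 0.313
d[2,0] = 0.806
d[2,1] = 0.313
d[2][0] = 0.806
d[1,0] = 0.518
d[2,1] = 0.313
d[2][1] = 0.313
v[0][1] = -25.65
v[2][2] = -94.8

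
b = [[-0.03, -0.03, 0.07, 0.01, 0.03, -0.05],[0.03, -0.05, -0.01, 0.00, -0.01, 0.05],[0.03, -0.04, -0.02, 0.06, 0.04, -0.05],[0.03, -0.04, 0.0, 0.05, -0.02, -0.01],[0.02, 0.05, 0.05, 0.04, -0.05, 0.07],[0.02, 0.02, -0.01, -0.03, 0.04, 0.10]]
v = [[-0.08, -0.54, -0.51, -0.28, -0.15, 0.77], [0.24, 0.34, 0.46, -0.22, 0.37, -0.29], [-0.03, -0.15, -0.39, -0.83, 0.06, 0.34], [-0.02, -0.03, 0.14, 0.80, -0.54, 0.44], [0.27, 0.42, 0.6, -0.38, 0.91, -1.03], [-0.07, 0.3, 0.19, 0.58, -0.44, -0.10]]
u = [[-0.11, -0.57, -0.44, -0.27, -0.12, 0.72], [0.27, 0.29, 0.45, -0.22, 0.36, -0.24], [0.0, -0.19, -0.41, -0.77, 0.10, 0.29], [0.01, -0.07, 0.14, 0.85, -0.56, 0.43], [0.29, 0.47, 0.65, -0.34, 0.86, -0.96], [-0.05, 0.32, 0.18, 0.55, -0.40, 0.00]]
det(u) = -0.00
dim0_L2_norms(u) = [0.41, 0.88, 1.02, 1.36, 1.17, 1.33]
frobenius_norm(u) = 2.64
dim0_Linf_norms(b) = [0.03, 0.05, 0.07, 0.06, 0.05, 0.1]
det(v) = 0.00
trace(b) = 0.00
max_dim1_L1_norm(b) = 0.28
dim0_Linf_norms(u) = [0.29, 0.57, 0.65, 0.85, 0.86, 0.96]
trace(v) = 1.48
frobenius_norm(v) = 2.71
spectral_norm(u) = 2.06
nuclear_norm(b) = 0.52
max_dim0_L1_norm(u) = 3.0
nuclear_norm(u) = 4.44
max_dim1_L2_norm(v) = 1.63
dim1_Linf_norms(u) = [0.72, 0.45, 0.77, 0.85, 0.96, 0.55]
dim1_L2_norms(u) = [1.07, 0.77, 0.94, 1.12, 1.58, 0.77]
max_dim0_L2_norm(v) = 1.43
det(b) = -0.00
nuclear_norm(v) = 4.49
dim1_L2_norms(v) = [1.12, 0.81, 0.99, 1.07, 1.63, 0.82]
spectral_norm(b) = 0.17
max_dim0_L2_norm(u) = 1.36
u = b + v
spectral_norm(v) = 2.13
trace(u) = 1.48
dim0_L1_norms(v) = [0.71, 1.78, 2.29, 3.09, 2.47, 2.97]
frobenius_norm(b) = 0.25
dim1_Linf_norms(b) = [0.07, 0.05, 0.06, 0.05, 0.07, 0.1]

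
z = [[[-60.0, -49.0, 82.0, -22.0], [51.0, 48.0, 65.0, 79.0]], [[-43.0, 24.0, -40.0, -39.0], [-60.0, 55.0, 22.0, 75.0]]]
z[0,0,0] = -60.0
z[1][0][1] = 24.0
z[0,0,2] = 82.0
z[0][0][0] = -60.0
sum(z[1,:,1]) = 79.0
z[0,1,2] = 65.0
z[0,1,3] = 79.0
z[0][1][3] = 79.0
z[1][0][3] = -39.0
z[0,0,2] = 82.0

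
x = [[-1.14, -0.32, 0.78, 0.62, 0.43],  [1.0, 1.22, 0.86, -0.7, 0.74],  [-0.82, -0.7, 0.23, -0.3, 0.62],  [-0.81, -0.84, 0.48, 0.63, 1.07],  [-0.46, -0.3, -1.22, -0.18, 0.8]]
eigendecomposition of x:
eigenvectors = [[(0.79+0j), -0.38+0.05j, -0.38-0.05j, 0.23+0.00j, (0.21+0j)],[(-0.56+0j), -0.17+0.28j, (-0.17-0.28j), -0.81+0.00j, 0.20+0.00j],[(0.11+0j), -0.34-0.34j, -0.34+0.34j, (0.11+0j), (-0.26+0j)],[-0.07+0.00j, (-0.56+0j), -0.56-0.00j, 0.50+0.00j, 0.71+0.00j],[0.21+0.00j, -0.45j, 0.45j, (-0.15+0j), 0.59+0.00j]]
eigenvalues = [(-0.75+0j), (0.12+1.64j), (0.12-1.64j), (1.39+0j), (0.86+0j)]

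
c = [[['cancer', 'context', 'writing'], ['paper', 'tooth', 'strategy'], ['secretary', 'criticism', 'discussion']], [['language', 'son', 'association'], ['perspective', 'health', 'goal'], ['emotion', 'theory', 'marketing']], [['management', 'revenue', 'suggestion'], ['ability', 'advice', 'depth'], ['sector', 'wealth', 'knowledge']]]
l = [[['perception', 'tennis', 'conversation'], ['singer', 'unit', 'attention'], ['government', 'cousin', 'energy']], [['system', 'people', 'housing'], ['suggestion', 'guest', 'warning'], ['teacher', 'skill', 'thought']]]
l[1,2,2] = 'thought'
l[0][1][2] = 'attention'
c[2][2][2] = 'knowledge'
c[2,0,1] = 'revenue'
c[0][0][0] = 'cancer'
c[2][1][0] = 'ability'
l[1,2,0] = 'teacher'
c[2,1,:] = ['ability', 'advice', 'depth']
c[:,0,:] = [['cancer', 'context', 'writing'], ['language', 'son', 'association'], ['management', 'revenue', 'suggestion']]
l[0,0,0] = 'perception'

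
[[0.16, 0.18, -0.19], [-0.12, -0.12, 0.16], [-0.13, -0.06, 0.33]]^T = [[0.16, -0.12, -0.13], [0.18, -0.12, -0.06], [-0.19, 0.16, 0.33]]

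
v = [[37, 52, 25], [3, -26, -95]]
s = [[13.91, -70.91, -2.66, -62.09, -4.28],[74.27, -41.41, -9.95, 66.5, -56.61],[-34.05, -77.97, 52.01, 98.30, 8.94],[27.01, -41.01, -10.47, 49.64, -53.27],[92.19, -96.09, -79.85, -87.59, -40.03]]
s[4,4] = -40.03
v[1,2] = -95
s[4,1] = -96.09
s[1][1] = -41.41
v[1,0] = 3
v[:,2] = [25, -95]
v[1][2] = -95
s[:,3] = [-62.09, 66.5, 98.3, 49.64, -87.59]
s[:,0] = [13.91, 74.27, -34.05, 27.01, 92.19]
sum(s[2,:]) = 47.23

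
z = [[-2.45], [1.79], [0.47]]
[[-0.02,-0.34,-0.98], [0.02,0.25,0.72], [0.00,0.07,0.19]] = z@[[0.01, 0.14, 0.4]]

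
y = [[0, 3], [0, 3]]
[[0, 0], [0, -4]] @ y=[[0, 0], [0, -12]]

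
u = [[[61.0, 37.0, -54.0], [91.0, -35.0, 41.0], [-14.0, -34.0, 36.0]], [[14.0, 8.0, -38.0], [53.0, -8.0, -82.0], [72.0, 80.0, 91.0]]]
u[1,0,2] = -38.0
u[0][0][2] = -54.0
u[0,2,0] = -14.0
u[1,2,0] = 72.0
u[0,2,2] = 36.0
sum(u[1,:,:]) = 190.0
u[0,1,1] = -35.0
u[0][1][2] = 41.0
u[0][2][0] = -14.0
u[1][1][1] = -8.0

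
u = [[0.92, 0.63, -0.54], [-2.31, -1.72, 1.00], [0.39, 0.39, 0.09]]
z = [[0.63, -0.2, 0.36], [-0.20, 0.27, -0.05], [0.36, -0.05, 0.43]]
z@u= [[1.18, 0.88, -0.51], [-0.83, -0.61, 0.37], [0.61, 0.48, -0.21]]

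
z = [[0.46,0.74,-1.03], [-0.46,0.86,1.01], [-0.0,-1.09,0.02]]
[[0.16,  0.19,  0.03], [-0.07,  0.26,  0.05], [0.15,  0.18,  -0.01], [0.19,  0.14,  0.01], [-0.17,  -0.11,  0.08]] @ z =[[-0.01,0.25,0.03], [-0.15,0.12,0.34], [-0.01,0.28,0.03], [0.02,0.25,-0.05], [-0.03,-0.31,0.07]]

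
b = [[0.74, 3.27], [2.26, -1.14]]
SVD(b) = [[-0.94,  0.35], [0.35,  0.94]] @ diag([3.4635772486434493, 2.3772531717676757]) @ [[0.02, -1.0], [1.0, 0.02]]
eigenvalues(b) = [2.68, -3.08]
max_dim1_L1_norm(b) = 4.01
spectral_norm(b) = 3.46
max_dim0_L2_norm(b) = 3.46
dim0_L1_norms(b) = [3.0, 4.41]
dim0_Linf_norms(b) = [2.26, 3.27]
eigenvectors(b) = [[0.86, -0.65], [0.51, 0.76]]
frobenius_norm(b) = 4.20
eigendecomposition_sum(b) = [[1.78, 1.52],[1.05, 0.90]] + [[-1.04,1.75], [1.21,-2.04]]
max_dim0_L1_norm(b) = 4.41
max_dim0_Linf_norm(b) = 3.27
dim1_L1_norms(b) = [4.01, 3.4]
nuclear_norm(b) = 5.84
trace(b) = -0.40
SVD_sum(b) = [[-0.08, 3.25],  [0.03, -1.20]] + [[0.82, 0.02], [2.23, 0.06]]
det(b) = -8.23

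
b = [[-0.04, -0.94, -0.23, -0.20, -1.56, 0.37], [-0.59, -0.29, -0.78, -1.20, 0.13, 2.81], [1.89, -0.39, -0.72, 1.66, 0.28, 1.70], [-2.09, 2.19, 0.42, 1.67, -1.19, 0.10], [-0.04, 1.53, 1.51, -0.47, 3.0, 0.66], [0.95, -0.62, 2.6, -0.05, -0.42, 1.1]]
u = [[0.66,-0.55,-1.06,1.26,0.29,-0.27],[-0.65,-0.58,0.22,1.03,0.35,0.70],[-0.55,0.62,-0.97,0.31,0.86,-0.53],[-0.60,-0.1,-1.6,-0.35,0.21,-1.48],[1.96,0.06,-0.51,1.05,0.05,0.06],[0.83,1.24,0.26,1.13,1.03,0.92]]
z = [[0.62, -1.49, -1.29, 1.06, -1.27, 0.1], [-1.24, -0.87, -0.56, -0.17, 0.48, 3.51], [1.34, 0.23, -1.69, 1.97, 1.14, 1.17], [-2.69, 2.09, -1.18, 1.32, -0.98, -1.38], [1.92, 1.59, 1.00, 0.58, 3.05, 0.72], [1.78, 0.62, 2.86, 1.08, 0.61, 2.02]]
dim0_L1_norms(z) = [9.59, 6.89, 8.58, 6.18, 7.53, 8.9]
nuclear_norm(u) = 9.63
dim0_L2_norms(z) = [4.22, 3.21, 3.93, 2.88, 3.71, 4.49]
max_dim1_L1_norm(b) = 7.66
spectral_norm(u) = 3.22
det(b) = 0.50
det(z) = 110.21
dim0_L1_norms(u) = [5.25, 3.15, 4.62, 5.13, 2.79, 3.96]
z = b + u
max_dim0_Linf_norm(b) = 3.0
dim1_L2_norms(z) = [2.65, 3.9, 3.35, 4.2, 4.17, 4.17]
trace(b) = 4.72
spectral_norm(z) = 6.15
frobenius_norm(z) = 9.26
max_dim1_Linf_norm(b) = 3.0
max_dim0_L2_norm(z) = 4.49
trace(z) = 4.45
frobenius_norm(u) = 4.98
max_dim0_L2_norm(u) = 2.46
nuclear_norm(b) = 17.23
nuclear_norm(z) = 19.88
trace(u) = -0.27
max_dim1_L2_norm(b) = 3.78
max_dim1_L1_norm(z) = 9.64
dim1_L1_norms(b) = [3.34, 5.8, 6.64, 7.66, 7.21, 5.74]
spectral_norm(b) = 4.21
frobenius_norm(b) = 7.82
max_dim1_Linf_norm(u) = 1.96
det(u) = -0.00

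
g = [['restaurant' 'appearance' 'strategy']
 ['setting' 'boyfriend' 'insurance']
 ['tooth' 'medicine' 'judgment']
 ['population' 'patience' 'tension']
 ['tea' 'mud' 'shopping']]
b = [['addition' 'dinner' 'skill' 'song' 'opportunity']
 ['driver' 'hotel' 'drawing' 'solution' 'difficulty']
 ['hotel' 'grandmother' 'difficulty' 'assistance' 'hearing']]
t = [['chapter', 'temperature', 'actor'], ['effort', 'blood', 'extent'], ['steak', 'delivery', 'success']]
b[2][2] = 'difficulty'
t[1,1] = 'blood'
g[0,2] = 'strategy'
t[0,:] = ['chapter', 'temperature', 'actor']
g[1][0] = 'setting'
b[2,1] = 'grandmother'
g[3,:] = ['population', 'patience', 'tension']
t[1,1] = 'blood'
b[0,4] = 'opportunity'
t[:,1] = ['temperature', 'blood', 'delivery']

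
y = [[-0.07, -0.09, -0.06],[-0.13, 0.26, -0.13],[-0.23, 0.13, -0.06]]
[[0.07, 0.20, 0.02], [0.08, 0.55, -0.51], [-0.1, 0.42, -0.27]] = y @[[0.80, -0.93, 0.11], [-0.19, 0.32, -1.22], [-1.78, -2.69, 1.41]]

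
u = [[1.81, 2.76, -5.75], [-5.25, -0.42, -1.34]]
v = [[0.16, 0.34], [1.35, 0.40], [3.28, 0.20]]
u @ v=[[-14.84, 0.57], [-5.8, -2.22]]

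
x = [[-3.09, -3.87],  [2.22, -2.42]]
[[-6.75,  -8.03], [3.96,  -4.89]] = x@[[1.97, 0.03],[0.17, 2.05]]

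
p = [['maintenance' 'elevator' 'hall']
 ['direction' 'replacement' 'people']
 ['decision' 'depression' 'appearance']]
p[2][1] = 'depression'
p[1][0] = 'direction'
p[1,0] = 'direction'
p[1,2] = 'people'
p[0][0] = 'maintenance'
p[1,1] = 'replacement'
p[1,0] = 'direction'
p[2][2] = 'appearance'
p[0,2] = 'hall'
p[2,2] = 'appearance'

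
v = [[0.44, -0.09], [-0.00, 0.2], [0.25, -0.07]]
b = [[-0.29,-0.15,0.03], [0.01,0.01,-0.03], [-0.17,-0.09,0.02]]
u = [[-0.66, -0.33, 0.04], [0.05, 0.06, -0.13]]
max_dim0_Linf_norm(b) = 0.29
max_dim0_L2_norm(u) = 0.66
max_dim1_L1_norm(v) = 0.53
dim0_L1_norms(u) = [0.71, 0.39, 0.17]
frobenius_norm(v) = 0.56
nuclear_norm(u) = 0.87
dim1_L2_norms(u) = [0.74, 0.15]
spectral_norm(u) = 0.74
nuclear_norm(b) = 0.41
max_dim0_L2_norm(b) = 0.34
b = v @ u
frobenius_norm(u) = 0.75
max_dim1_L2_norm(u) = 0.74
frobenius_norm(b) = 0.38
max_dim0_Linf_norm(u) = 0.66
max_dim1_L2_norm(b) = 0.33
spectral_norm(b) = 0.38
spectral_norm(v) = 0.52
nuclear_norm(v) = 0.72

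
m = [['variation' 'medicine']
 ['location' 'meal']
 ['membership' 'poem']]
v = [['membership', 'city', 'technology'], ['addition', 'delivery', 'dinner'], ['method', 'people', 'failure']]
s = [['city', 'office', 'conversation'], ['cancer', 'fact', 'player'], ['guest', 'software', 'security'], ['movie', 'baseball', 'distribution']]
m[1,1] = 'meal'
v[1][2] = 'dinner'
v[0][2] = 'technology'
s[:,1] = ['office', 'fact', 'software', 'baseball']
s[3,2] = 'distribution'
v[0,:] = ['membership', 'city', 'technology']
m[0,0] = 'variation'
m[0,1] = 'medicine'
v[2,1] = 'people'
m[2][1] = 'poem'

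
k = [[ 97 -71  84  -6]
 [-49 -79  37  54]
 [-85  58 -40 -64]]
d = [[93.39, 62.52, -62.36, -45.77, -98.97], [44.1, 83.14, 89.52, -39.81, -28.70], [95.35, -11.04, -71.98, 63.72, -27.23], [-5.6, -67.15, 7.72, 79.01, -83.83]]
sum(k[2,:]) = -131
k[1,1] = -79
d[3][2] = 7.72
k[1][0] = -49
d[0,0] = 93.39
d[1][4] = -28.7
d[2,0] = 95.35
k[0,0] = 97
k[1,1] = -79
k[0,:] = [97, -71, 84, -6]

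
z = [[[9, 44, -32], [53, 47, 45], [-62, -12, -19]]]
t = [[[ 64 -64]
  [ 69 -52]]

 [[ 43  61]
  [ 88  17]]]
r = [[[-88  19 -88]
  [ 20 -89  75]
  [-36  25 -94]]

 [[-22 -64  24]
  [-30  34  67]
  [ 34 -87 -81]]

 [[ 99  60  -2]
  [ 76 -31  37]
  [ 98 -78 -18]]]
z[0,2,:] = [-62, -12, -19]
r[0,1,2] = 75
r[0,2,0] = -36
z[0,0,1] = 44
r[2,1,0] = 76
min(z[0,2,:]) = -62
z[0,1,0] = 53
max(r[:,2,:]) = 98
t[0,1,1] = -52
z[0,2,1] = -12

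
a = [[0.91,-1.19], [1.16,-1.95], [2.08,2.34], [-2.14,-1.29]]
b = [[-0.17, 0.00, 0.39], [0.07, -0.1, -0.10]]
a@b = [[-0.24,0.12,0.47], [-0.33,0.20,0.65], [-0.19,-0.23,0.58], [0.27,0.13,-0.71]]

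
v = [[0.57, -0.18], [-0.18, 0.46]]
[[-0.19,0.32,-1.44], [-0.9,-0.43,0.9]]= v @ [[-1.09, 0.30, -2.17], [-2.39, -0.82, 1.11]]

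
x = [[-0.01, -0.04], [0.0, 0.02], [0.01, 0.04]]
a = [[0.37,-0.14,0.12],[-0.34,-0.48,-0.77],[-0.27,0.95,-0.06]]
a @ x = [[-0.0, -0.01],[-0.0, -0.03],[0.00, 0.03]]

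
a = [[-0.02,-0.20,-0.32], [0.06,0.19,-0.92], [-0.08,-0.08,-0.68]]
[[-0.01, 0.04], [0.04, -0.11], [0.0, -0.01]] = a@ [[0.04, -0.12], [0.08, -0.26], [-0.02, 0.06]]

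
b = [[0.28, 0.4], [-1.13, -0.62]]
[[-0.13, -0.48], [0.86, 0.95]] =b @ [[-0.95,  -0.30],[0.34,  -0.98]]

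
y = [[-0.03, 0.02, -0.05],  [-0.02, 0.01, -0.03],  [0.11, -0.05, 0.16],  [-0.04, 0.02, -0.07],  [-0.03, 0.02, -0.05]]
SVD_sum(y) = [[-0.03, 0.02, -0.05], [-0.02, 0.01, -0.03], [0.11, -0.05, 0.16], [-0.04, 0.02, -0.07], [-0.03, 0.02, -0.05]] + [[0.0, 0.00, -0.0], [0.00, 0.0, -0.0], [0.0, 0.0, -0.00], [0.00, 0.0, -0.00], [0.00, 0.00, -0.00]] + [[-0.00, 0.0, 0.00], [-0.0, 0.00, 0.0], [0.00, -0.00, -0.00], [0.0, -0.0, -0.0], [-0.00, 0.00, 0.0]]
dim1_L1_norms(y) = [0.1, 0.06, 0.32, 0.13, 0.1]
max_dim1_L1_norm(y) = 0.32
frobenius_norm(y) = 0.24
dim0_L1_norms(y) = [0.23, 0.12, 0.36]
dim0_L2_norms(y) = [0.13, 0.06, 0.19]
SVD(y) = [[-0.26,-0.55,0.35], [-0.16,-0.01,0.07], [0.85,-0.50,-0.13], [-0.35,-0.38,-0.86], [-0.26,-0.55,0.35]] @ diag([0.23665384161542857, 0.008289400636687556, 0.0051229957782699285]) @ [[0.53, -0.26, 0.81], [-0.75, -0.59, 0.3], [-0.4, 0.76, 0.51]]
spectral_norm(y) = 0.24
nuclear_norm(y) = 0.25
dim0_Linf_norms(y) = [0.11, 0.05, 0.16]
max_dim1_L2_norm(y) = 0.2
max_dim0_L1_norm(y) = 0.36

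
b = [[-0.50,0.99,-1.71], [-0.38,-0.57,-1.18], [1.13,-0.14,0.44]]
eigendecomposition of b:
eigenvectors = [[(0.76+0j),(0.76-0j),-0.37+0.00j], [0.29+0.24j,(0.29-0.24j),0.84+0.00j], [-0.12-0.52j,(-0.12+0.52j),0.39+0.00j]]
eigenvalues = [(0.16+1.49j), (0.16-1.49j), (-0.95+0j)]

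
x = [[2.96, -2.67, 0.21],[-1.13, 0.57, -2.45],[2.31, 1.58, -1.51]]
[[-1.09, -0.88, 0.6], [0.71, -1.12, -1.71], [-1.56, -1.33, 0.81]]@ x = [[-0.85, 3.36, 1.02], [-0.58, -5.24, 5.48], [-1.24, 4.69, 1.71]]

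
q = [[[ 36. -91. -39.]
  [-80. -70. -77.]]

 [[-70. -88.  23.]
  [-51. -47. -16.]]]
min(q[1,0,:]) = -88.0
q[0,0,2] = -39.0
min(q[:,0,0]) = -70.0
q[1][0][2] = 23.0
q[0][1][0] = -80.0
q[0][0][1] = -91.0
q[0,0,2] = -39.0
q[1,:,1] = [-88.0, -47.0]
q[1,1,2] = -16.0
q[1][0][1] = -88.0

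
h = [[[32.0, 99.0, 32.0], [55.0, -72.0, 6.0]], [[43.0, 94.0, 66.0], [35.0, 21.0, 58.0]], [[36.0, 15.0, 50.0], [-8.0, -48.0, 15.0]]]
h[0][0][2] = 32.0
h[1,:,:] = [[43.0, 94.0, 66.0], [35.0, 21.0, 58.0]]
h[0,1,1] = -72.0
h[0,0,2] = 32.0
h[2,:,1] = [15.0, -48.0]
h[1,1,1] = 21.0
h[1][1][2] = 58.0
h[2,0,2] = 50.0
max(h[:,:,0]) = 55.0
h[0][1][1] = -72.0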